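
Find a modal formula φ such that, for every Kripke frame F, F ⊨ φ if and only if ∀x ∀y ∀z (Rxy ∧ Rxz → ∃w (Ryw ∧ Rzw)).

A defining formula is ◇□p → □◇p (the .2 axiom).
Suppose ◇□p→□◇p is valid. Take Rxy, Rxz and set V(p)={w : Ryw}. Then □p at y so ◇□p at x, so □◇p at x, so ◇p at z, giving w with Rzw and Ryw.

◇□p → □◇p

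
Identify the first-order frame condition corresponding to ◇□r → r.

Equivalently (dual form): r → □◇r.
Suppose r→□◇r is valid. Take Rxy and set V(r)={x}. Then r at x, so □◇r at x, so ◇r at y, so some z with Ryz has r; z=x, i.e. Ryx.
Conversely, any frame satisfying ∀x ∀y (Rxy → Ryx) validates the schema.
Frame condition: ∀x ∀y (Rxy → Ryx).

Symmetry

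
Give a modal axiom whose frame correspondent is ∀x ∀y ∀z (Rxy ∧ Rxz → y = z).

A defining formula is ◇s → □s (the CD axiom).
Suppose ◇s→□s is valid. Take Rxy, Rxz and set V(s)={y}. Then ◇s at x, so □s at x, so s at z, i.e. z=y.

◇s → □s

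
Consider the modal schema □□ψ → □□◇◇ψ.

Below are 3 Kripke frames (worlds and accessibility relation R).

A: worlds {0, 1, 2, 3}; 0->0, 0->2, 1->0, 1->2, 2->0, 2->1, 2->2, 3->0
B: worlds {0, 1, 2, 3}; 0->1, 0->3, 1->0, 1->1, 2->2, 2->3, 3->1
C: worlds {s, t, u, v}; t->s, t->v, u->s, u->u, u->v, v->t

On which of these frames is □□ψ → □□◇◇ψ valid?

Frame correspondent (Sahlqvist): ∀x ∀z (xR²z → ∃w (xR²w ∧ zR²w)) — i.e. a generalized confluence (Geach) condition.
A: condition met.
B: condition met.
C: fails — uR²s but no w with uR²w and sR²w.
Valid on: A, B.

A, B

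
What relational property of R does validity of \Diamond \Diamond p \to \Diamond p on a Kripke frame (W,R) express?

This is frame-equivalent to □p → □□p (substitute ¬p for p and contrapose).
Suppose □p→□□p is valid. Take Rxy, Ryz and set V(p)={w : Rxw}. Then □p at x, so □□p at x, so □p at y, so p at z, i.e. Rxz.

transitivity: \forall x \forall y \forall z (Rxy \wedge Ryz \to Rxz)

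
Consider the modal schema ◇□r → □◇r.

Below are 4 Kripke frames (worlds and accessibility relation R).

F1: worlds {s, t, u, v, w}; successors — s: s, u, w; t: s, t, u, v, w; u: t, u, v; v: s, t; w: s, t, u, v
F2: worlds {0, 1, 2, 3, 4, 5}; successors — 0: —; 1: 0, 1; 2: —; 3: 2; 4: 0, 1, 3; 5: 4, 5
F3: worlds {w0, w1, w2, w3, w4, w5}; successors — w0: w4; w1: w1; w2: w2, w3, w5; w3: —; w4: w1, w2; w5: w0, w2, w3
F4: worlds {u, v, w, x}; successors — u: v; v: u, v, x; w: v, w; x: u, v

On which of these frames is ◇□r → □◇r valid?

F1, F4

Frame correspondent (Sahlqvist): ∀x ∀y ∀z (Rxy ∧ Rxz → ∃w (Ryw ∧ Rzw)) — i.e. convergence.
F1: condition met.
F2: fails — R10 and R10 but 0 and 0 have no common successor.
F3: fails — Rw2w5 and Rw2w3 but w5 and w3 have no common successor.
F4: condition met.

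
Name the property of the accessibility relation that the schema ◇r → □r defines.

Suppose ◇r→□r is valid. Take Rxy, Rxz and set V(r)={y}. Then ◇r at x, so □r at x, so r at z, i.e. z=y.

partial functionality: ∀x ∀y ∀z (Rxy ∧ Rxz → y = z)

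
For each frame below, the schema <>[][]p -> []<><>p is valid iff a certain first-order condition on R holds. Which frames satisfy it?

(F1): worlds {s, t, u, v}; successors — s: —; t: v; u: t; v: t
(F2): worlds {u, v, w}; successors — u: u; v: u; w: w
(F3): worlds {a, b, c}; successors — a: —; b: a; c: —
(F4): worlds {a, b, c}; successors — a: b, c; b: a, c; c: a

The schema corresponds to a generalized confluence (Geach) condition: forall x forall y forall z ((xRy & xRz) -> exists w (y R^2 w & z R^2 w)).
(F1): satisfies the condition.
(F2): satisfies the condition.
(F3): fails — bRa, bRa but no w with aR²w and aR²w.
(F4): satisfies the condition.
Valid on: (F1), (F2), (F4).

(F1), (F2), (F4)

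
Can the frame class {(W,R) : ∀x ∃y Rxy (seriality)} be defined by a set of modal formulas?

Yes, by □r → ◇r

This is a Sahlqvist condition; the D axiom □r → ◇r defines it.
Suppose □r→◇r is valid. At any x set V(r)=W. Then □r at x, so ◇r at x, so x has a successor.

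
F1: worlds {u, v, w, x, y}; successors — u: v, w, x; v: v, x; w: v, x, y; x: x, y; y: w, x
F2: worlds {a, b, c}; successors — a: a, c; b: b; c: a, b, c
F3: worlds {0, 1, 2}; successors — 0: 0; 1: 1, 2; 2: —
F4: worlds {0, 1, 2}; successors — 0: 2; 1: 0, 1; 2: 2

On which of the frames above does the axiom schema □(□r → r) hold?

F2

The schema corresponds to shift-reflexivity: ∀x ∀y (Rxy → Ryy).
F1: fails — Ruw but not Rww.
F2: ✓.
F3: fails — R12 but not R22.
F4: fails — R10 but not R00.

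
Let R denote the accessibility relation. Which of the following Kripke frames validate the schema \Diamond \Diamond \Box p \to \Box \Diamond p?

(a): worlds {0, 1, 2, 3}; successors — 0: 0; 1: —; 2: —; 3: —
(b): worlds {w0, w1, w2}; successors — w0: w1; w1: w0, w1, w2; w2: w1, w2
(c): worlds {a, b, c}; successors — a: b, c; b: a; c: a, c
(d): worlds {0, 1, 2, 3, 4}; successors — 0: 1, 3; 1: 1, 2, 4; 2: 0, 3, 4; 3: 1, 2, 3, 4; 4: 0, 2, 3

Frame correspondent (Sahlqvist): \forall x \forall y \forall z ((x R^2 y \wedge xRz) \to \exists w (yRw \wedge zRw)) — i.e. a generalized confluence (Geach) condition.
(a): satisfies the condition.
(b): satisfies the condition.
(c): fails — aR²a, aRb but no w with aRw and bRw.
(d): satisfies the condition.
Valid on: (a), (b), (d).

(a), (b), (d)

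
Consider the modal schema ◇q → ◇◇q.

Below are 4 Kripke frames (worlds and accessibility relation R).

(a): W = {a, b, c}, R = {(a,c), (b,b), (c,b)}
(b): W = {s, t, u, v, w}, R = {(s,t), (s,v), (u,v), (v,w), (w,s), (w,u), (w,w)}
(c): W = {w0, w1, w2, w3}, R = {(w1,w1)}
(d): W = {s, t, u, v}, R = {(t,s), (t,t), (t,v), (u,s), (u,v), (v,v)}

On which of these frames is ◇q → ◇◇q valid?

The schema corresponds to a generalized confluence (Geach) condition: ∀x ∀y (xRy → ∃w (y = w ∧ xR²w)).
(a): fails — aRc but no w with c=w and aR²w.
(b): fails — sRt but no w* with t=w* and sR²w*.
(c): ✓.
(d): fails — uRs but no w with s=w and uR²w.
Valid on: (c).

(c)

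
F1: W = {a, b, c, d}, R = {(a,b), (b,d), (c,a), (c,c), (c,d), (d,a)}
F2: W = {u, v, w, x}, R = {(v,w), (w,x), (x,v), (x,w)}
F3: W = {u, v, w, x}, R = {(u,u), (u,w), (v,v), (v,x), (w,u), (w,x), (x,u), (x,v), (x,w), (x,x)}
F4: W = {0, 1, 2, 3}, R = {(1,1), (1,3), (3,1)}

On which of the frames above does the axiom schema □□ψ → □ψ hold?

F3, F4

The schema corresponds to density: ∀x ∀y (Rxy → ∃z (Rxz ∧ Rzy)).
F1: fails — Rab but no z with Raz and Rzb.
F2: fails — Rwx but no z with Rwz and Rzx.
F3: ✓.
F4: ✓.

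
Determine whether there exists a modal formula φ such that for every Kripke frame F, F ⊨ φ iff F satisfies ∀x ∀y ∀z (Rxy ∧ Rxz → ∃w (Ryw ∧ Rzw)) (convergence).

Yes — defined by ◇□q → □◇q

The condition is convergence. A defining modal formula is ◇□q → □◇q.
Suppose ◇□q→□◇q is valid. Take Rxy, Rxz and set V(q)={w : Ryw}. Then □q at y so ◇□q at x, so □◇q at x, so ◇q at z, giving w with Rzw and Ryw.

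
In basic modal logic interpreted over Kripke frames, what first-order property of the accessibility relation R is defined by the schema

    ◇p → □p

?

This is the CD axiom.
Its frame correspondent is partial functionality — ∀x ∀y ∀z (Rxy ∧ Rxz → y = z).

partial functionality: ∀x ∀y ∀z (Rxy ∧ Rxz → y = z)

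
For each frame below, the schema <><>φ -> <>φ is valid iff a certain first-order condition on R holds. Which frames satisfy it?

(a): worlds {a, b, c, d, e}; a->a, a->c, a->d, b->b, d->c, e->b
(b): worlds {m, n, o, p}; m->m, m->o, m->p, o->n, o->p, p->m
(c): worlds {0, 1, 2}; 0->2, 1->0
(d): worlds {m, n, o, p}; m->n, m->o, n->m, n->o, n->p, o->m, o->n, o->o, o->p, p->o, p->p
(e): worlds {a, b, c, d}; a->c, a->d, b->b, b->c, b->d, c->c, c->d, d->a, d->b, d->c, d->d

This is the axiom for transitivity; its first-order frame correspondent is forall x forall y forall z (Rxy & Ryz -> Rxz).
(a): ✓.
(b): fails — Rop and Rpm but not Rom.
(c): fails — R10 and R02 but not R12.
(d): fails — Rno and Ron but not Rnn.
(e): fails — Rcd and Rdb but not Rcb.

(a)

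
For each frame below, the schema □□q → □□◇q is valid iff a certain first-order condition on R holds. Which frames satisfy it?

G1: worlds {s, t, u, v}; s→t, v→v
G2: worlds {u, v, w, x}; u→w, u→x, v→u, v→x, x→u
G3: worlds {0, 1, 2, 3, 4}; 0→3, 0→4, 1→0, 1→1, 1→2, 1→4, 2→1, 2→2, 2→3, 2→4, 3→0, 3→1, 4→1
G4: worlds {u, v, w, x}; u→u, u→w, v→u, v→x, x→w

G1

This is the axiom for a generalized confluence (Geach) condition; its first-order frame correspondent is ∀x ∀z (xR²z → ∃w (xR²w ∧ zRw)).
G1: ✓.
G2: fails — uR²u but no t with uR²t and uRt.
G3: fails — 0R²0 but no w with 0R²w and 0Rw.
G4: fails — uR²w but no t with uR²t and wRt.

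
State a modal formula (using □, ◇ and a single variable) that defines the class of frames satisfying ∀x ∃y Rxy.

The condition is seriality. The D schema □q → ◇q defines it.

□q → ◇q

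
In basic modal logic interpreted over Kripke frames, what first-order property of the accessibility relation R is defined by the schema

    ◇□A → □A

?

The Euclidean property

This schema is equivalent to the 5 axiom ◇A → □◇A.
Its frame correspondent is the Euclidean property — ∀x ∀y ∀z (Rxy ∧ Rxz → Ryz).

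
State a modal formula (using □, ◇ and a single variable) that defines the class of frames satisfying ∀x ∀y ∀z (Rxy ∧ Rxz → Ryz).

◇q → □◇q

A defining formula is ◇q → □◇q (the 5 axiom).
Suppose ◇q→□◇q is valid. Take Rxy, Rxz and set V(q)={y}. Then ◇q at x, so □◇q at x, so ◇q at z, so some w with Rzw has q; w=y, i.e. Rzy. By symmetry of the argument, Ryz.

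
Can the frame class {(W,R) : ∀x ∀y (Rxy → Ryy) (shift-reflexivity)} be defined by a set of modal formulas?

Yes — defined by □(□p → p)

Yes: it is shift-reflexivity, defined by the T□ schema □(□p → p).
Suppose □(□p→p) is valid. Take Rxy and set V(p)={w : Ryw}. Then at y, □p holds; since □(□p→p) at x, □p→p at y, so p at y, i.e. Ryy.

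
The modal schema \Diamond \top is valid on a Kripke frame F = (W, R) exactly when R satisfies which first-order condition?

This is a form of the D axiom.
It corresponds to seriality: \forall x \exists y Rxy.

Seriality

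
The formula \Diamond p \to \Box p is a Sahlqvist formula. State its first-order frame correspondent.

Suppose ◇p→□p is valid. Take Rxy, Rxz and set V(p)={y}. Then ◇p at x, so □p at x, so p at z, i.e. z=y.

partial functionality: \forall x \forall y \forall z (Rxy \wedge Rxz \to y = z)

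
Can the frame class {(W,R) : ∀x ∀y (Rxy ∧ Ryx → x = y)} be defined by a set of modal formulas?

Modal frame validity is preserved under surjective bounded morphisms.
The 6-cycle (worlds w0,w1,w2,w3,w4,w5 with w0→w1→w2→w3→w4→w5→w0) is antisymmetric. Sending even-indexed worlds to • and odd-indexed worlds to ∘ is a surjective bounded morphism onto the two-world frame with •↔∘, which is not antisymmetric.
Hence antisymmetry is not modally definable.

Not modally definable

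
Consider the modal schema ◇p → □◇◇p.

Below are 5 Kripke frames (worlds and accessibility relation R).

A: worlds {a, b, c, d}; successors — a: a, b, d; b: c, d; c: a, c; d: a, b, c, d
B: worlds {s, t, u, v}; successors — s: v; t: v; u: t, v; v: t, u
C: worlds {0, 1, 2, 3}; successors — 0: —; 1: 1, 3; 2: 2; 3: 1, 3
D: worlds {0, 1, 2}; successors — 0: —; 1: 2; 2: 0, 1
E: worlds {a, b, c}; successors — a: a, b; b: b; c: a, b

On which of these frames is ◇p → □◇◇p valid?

Frame correspondent (Sahlqvist): ∀x ∀y ∀z ((xRy ∧ xRz) → ∃w (y = w ∧ zR²w)) — i.e. a generalized confluence (Geach) condition.
A: satisfies the condition.
B: fails — uRv, uRt but no w with v=w and tR²w.
C: satisfies the condition.
D: fails — 2R0, 2R0 but no w with 0=w and 0R²w.
E: fails — aRa, aRb but no w with a=w and bR²w.
Valid on: A, C.

A, C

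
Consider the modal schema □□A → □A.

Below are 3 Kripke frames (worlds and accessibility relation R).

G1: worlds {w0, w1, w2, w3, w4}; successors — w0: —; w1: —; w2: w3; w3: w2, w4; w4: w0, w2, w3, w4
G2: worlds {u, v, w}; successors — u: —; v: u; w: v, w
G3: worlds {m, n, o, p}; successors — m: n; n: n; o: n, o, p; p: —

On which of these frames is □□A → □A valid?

The schema corresponds to density: ∀x ∀y (Rxy → ∃z (Rxz ∧ Rzy)).
G1: fails — Rw2w3 but no z with Rw2z and Rzw3.
G2: fails — Rvu but no z with Rvz and Rzu.
G3: satisfies the condition.
Valid on: G3.

G3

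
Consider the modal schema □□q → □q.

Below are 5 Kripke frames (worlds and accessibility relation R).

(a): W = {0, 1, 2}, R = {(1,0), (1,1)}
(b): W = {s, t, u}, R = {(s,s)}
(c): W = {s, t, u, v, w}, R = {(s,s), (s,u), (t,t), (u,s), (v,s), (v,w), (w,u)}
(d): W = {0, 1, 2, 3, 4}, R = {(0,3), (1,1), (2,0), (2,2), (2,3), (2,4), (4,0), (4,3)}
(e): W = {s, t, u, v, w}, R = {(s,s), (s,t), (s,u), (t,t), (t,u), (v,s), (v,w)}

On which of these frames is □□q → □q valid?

The schema corresponds to density: ∀x ∀y (Rxy → ∃z (Rxz ∧ Rzy)).
(a): holds.
(b): holds.
(c): fails — Rwu but no z with Rwz and Rzu.
(d): fails — R40 but no z with R4z and Rz0.
(e): fails — Rvw but no z with Rvz and Rzw.
Valid on: (a), (b).

(a), (b)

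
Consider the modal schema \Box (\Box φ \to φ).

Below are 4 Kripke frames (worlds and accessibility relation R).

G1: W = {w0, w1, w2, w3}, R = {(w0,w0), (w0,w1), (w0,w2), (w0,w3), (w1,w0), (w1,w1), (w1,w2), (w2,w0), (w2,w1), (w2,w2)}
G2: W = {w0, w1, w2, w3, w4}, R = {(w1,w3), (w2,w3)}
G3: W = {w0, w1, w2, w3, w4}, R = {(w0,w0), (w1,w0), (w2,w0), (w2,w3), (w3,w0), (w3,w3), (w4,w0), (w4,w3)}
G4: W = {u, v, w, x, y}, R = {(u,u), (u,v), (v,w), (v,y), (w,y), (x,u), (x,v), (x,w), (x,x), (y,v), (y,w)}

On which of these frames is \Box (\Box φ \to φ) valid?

G3

The schema corresponds to shift-reflexivity: \forall x \forall y (Rxy \to Ryy).
G1: fails — Rw0w3 but not Rw3w3.
G2: fails — Rw1w3 but not Rw3w3.
G3: satisfies the condition.
G4: fails — Ruv but not Rvv.
Valid on: G3.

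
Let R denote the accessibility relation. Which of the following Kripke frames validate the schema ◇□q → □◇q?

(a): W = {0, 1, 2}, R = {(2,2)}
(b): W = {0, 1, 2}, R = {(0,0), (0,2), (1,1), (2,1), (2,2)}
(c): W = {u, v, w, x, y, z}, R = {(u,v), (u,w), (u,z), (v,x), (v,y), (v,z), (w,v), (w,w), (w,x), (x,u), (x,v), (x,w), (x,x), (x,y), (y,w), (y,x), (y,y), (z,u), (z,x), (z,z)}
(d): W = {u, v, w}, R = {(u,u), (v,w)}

(a), (b), (c)

Frame correspondent (Sahlqvist): ∀x ∀y ∀z (Rxy ∧ Rxz → ∃w (Ryw ∧ Rzw)) — i.e. convergence.
(a): condition met.
(b): condition met.
(c): condition met.
(d): fails — Rvw and Rvw but w and w have no common successor.
Valid on: (a), (b), (c).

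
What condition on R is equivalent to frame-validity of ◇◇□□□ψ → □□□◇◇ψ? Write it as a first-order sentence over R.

This is a Sahlqvist (Geach-type) schema ◇^2□^3ψ → □^3◇^2ψ.
Minimal-valuation argument: fix x; take any y with xR^2y and any z with xR^3z. Set V(ψ) to the set of worlds R-reachable from y in exactly 3 steps. Then □^3ψ holds at y, so the antecedent holds at x; validity forces ◇^2ψ at z, giving a w with zR^2w and yR^3w.
First-order correspondent: ∀x ∀y ∀z ((xR²y ∧ xR³z) → ∃w (yR³w ∧ zR²w)).

∀x ∀y ∀z ((xR²y ∧ xR³z) → ∃w (yR³w ∧ zR²w))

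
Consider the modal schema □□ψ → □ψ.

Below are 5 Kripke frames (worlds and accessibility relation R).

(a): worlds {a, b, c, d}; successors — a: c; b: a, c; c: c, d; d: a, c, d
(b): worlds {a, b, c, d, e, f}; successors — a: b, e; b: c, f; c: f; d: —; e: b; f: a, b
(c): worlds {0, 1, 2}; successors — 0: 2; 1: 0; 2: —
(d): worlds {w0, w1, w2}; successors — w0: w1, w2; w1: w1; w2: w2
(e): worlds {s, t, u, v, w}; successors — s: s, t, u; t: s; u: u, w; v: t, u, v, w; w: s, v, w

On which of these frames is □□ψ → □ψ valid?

Frame correspondent (Sahlqvist): ∀x ∀y (Rxy → ∃z (Rxz ∧ Rzy)) — i.e. density.
(a): fails — Rba but no z with Rbz and Rza.
(b): fails — Rbc but no z with Rbz and Rzc.
(c): fails — R10 but no z with R1z and Rz0.
(d): condition met.
(e): condition met.

(d), (e)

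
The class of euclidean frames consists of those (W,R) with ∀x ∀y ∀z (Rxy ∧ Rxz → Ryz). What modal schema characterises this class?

The condition is the Euclidean property. The 5 schema ◇p → □◇p defines it.
Suppose ◇p→□◇p is valid. Take Rxy, Rxz and set V(p)={y}. Then ◇p at x, so □◇p at x, so ◇p at z, so some w with Rzw has p; w=y, i.e. Rzy. By symmetry of the argument, Ryz.

◇p → □◇p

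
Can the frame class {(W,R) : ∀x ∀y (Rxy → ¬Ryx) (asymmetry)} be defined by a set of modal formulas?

Not modally definable

If a class were modally definable it would be closed under surjective bounded morphisms (Goldblatt–Thomason).
The 3-cycle (worlds a,b,c with a→b→c→a) is asymmetric. Mapping every world to a single reflexive point • is a surjective bounded morphism, and the reflexive point is not asymmetric (R•• but asymmetry requires ¬R••).
Hence asymmetry is not modally definable.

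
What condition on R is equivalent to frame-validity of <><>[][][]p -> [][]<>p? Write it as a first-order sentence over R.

This is a Sahlqvist (Geach-type) schema ◇^2□^3p → □^2◇^1p.
Minimal-valuation argument: fix x; take any y with xR^2y and any z with xR^2z. Set V(p) to the set of worlds R-reachable from y in exactly 3 steps. Then □^3p holds at y, so the antecedent holds at x; validity forces ◇^1p at z, giving a w with zR^1w and yR^3w.
First-order correspondent: forall x forall y forall z ((x R^2 y & x R^2 z) -> exists w (y R^3 w & zRw)).

forall x forall y forall z ((x R^2 y & x R^2 z) -> exists w (y R^3 w & zRw))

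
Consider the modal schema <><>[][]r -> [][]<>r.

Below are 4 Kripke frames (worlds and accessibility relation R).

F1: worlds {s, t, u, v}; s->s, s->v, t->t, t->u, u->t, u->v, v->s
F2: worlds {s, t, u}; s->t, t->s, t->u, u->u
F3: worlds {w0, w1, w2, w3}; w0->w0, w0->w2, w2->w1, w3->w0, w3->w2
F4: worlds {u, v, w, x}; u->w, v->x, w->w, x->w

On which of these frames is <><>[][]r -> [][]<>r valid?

The schema corresponds to a generalized confluence (Geach) condition: forall x forall y forall z ((x R^2 y & x R^2 z) -> exists w (y R^2 w & zRw)).
F1: fails — tR²t, tR²v but no w with tR²w and vRw.
F2: fails — sR²s, sR²s but no w with sR²w and sRw.
F3: fails — w0R²w0, w0R²w1 but no w with w0R²w and w1Rw.
F4: holds.

F4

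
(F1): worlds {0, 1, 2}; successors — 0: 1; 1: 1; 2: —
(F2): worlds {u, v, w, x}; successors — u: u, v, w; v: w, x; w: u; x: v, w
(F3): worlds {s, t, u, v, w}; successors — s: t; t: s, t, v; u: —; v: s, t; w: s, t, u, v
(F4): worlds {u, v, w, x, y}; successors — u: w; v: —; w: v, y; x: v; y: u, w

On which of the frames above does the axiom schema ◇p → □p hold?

(F1)

The schema corresponds to partial functionality: ∀x ∀y ∀z (Rxy ∧ Rxz → y = z).
(F1): ✓.
(F2): fails — u sees both u and v.
(F3): fails — t sees both s and t.
(F4): fails — w sees both v and y.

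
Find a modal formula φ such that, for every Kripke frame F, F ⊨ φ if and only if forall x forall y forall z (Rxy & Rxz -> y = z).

This is partial functionality; the standard corresponding axiom is CD: ◇q → □q.
Suppose ◇q→□q is valid. Take Rxy, Rxz and set V(q)={y}. Then ◇q at x, so □q at x, so q at z, i.e. z=y.

◇q → □q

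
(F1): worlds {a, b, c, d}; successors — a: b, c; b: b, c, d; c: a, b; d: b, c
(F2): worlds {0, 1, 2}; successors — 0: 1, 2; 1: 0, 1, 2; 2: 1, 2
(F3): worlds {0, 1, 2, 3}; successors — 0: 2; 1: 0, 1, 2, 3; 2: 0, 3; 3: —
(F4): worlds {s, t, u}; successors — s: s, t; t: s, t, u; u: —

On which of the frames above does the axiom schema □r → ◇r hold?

Frame correspondent (Sahlqvist): ∀x ∃y Rxy — i.e. seriality.
(F1): ✓.
(F2): ✓.
(F3): fails — world 3 has no successor.
(F4): fails — world u has no successor.
Valid on: (F1), (F2).

(F1), (F2)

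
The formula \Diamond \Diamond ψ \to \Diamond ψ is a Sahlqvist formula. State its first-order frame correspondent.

Replacing ψ by ¬ψ and contraposing gives the equivalent schema □ψ → □□ψ.
Suppose □ψ→□□ψ is valid. Take Rxy, Ryz and set V(ψ)={w : Rxw}. Then □ψ at x, so □□ψ at x, so □ψ at y, so ψ at z, i.e. Rxz.
The converse is a direct semantic check.
Frame condition: \forall x \forall y \forall z (Rxy \wedge Ryz \to Rxz).

transitivity: \forall x \forall y \forall z (Rxy \wedge Ryz \to Rxz)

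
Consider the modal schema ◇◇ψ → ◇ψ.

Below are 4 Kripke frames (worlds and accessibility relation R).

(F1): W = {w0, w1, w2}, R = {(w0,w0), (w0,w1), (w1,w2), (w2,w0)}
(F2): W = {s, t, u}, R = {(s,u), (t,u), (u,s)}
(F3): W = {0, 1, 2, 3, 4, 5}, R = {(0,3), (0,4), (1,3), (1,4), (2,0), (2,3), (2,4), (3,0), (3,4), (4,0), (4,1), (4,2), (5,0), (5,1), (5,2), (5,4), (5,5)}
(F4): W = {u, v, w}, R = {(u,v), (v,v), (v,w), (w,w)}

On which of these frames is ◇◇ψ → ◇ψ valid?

none

Frame correspondent (Sahlqvist): ∀x ∀y ∀z (Rxy ∧ Ryz → Rxz) — i.e. transitivity.
(F1): fails — Rw1w2 and Rw2w0 but not Rw1w0.
(F2): fails — Rsu and Rus but not Rss.
(F3): fails — R34 and R42 but not R32.
(F4): fails — Ruv and Rvw but not Ruw.
Valid on no frame.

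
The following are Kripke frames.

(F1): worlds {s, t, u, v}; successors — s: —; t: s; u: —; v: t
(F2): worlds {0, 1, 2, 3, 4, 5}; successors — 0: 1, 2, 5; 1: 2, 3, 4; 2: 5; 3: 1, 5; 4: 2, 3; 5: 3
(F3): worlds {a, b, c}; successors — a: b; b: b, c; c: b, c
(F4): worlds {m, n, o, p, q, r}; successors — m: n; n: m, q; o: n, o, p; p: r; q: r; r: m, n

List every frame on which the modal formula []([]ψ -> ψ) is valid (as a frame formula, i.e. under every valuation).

This is the axiom for shift-reflexivity; its first-order frame correspondent is forall x forall y (Rxy -> Ryy).
(F1): fails — Rvt but not Rtt.
(F2): fails — R02 but not R22.
(F3): ✓.
(F4): fails — Ron but not Rnn.
Valid on: (F3).

(F3)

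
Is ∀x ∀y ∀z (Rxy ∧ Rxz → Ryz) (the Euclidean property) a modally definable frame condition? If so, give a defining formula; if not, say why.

Yes: it is the Euclidean property, defined by the 5 schema ◇q → □◇q.
Suppose ◇q→□◇q is valid. Take Rxy, Rxz and set V(q)={y}. Then ◇q at x, so □◇q at x, so ◇q at z, so some w with Rzw has q; w=y, i.e. Rzy. By symmetry of the argument, Ryz.

Definable; ◇q → □◇q defines it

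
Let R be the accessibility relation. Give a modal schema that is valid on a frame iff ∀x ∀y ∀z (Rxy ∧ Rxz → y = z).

This is partial functionality; the standard corresponding axiom is CD: ◇ψ → □ψ.
Suppose ◇ψ→□ψ is valid. Take Rxy, Rxz and set V(ψ)={y}. Then ◇ψ at x, so □ψ at x, so ψ at z, i.e. z=y.

◇ψ → □ψ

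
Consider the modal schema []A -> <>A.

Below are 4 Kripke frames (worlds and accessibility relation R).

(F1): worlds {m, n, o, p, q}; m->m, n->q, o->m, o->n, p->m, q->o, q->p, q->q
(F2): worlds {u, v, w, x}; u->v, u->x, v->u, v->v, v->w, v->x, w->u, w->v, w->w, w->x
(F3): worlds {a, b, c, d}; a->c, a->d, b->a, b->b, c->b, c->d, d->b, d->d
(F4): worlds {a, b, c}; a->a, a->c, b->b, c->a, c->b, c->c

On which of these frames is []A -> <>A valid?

This is the axiom for seriality; its first-order frame correspondent is forall x exists y Rxy.
(F1): condition met.
(F2): fails — world x has no successor.
(F3): condition met.
(F4): condition met.
Valid on: (F1), (F3), (F4).

(F1), (F3), (F4)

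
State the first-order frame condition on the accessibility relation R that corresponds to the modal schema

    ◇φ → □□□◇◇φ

∀x ∀y ∀z ((xRy ∧ xR³z) → ∃w (y = w ∧ zR²w))

This is a Sahlqvist (Geach-type) schema ◇^1□^0φ → □^3◇^2φ.
Minimal-valuation argument: fix x; take any y with xR^1y and any z with xR^3z. Set V(φ) to the set of worlds R-reachable from y in exactly 0 steps. Then □^0φ holds at y, so the antecedent holds at x; validity forces ◇^2φ at z, giving a w with zR^2w and yR^0w.
First-order correspondent: ∀x ∀y ∀z ((xRy ∧ xR³z) → ∃w (y = w ∧ zR²w)).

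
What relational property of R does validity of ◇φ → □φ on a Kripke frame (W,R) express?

Partial functionality

This is the CD axiom.
It corresponds to partial functionality: ∀x ∀y ∀z (Rxy ∧ Rxz → y = z).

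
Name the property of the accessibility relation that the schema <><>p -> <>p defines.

transitivity

This is a form of the 4 axiom.
Its frame correspondent is transitivity — forall x forall y forall z (Rxy & Ryz -> Rxz).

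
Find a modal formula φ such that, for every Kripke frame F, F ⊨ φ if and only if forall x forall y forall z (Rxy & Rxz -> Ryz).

This is the Euclidean property; the standard corresponding axiom is 5: ◇r → □◇r.
Suppose ◇r→□◇r is valid. Take Rxy, Rxz and set V(r)={y}. Then ◇r at x, so □◇r at x, so ◇r at z, so some w with Rzw has r; w=y, i.e. Rzy. By symmetry of the argument, Ryz.

◇r → □◇r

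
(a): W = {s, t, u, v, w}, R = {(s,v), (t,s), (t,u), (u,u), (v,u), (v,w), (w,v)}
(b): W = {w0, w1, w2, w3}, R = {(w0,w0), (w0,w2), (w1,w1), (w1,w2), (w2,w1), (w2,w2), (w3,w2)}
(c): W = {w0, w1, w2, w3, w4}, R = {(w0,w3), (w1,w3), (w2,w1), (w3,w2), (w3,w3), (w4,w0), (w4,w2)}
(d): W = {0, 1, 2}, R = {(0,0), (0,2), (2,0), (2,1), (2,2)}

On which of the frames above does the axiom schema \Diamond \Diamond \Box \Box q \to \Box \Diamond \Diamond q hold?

This is the axiom for a generalized confluence (Geach) condition; its first-order frame correspondent is \forall x \forall y \forall z ((x R^2 y \wedge xRz) \to \exists w (y R^2 w \wedge z R^2 w)).
(a): satisfies the condition.
(b): satisfies the condition.
(c): satisfies the condition.
(d): fails — 0R²1, 0R0 but no w with 1R²w and 0R²w.

(a), (b), (c)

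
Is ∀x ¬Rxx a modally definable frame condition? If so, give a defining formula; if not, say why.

Any modally definable frame class is closed under surjective bounded morphisms.
The 4-cycle (worlds s,t,u,v with s→t→u→v→s) is irreflexive, and the map sending every world to a single reflexive point • is a surjective bounded morphism (forth: every edge maps to (•,•); back: every world has a successor). So any modal formula valid on the 4-cycle is also valid on the reflexive point, which is not irreflexive.
So the class is not modally definable.

No — not modally definable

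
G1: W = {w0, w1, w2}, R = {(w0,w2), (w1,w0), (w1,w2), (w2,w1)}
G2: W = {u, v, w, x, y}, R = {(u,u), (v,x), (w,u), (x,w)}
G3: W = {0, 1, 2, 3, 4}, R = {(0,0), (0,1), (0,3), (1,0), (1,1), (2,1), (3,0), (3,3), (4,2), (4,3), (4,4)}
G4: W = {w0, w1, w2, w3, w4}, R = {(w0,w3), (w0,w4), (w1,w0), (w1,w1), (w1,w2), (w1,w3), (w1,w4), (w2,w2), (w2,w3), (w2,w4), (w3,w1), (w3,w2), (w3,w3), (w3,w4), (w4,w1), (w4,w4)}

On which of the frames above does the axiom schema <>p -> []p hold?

G2

Frame correspondent (Sahlqvist): forall x forall y forall z (Rxy & Rxz -> y = z) — i.e. partial functionality.
G1: fails — w1 sees both w0 and w2.
G2: holds.
G3: fails — 0 sees both 0 and 1.
G4: fails — w0 sees both w3 and w4.
Valid on: G2.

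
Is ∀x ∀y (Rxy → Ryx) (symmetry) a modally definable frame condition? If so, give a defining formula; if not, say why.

Yes: it is symmetry, defined by the B schema q → □◇q.
Suppose q→□◇q is valid. Take Rxy and set V(q)={x}. Then q at x, so □◇q at x, so ◇q at y, so some z with Ryz has q; z=x, i.e. Ryx.

Yes, by q → □◇q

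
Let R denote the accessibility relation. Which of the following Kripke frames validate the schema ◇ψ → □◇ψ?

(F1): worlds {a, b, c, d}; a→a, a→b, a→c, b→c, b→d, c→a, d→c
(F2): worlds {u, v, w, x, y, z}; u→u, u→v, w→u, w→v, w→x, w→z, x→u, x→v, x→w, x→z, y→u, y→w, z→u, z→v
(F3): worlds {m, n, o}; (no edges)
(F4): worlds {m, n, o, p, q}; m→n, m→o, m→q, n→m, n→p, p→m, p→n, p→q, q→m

This is the axiom for the Euclidean property; its first-order frame correspondent is ∀x ∀y ∀z (Rxy ∧ Rxz → Ryz).
(F1): fails — Rab and Rab but not Rbb.
(F2): fails — Ruv and Ruv but not Rvv.
(F3): holds.
(F4): fails — Rmo and Rmo but not Roo.
Valid on: (F3).

(F3)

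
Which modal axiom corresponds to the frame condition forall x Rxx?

□ψ → ψ

This is reflexivity; the standard corresponding axiom is T: □ψ → ψ.
Suppose □ψ→ψ is valid. At any x set V(ψ)={w : Rxw}. Then □ψ holds at x, so ψ holds at x, i.e. Rxx.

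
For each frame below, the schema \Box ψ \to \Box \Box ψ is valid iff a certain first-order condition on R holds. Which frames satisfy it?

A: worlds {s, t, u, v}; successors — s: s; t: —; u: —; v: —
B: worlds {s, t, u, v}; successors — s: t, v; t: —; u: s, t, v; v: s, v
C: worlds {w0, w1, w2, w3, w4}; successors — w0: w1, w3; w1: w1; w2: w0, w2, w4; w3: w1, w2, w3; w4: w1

A

Frame correspondent (Sahlqvist): \forall x \forall y \forall z (Rxy \wedge Ryz \to Rxz) — i.e. transitivity.
A: ✓.
B: fails — Rvs and Rst but not Rvt.
C: fails — Rw2w4 and Rw4w1 but not Rw2w1.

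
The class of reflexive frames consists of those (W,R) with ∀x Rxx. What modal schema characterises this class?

□r → r

The condition is reflexivity. The T schema □r → r defines it.
Suppose □r→r is valid. At any x set V(r)={w : Rxw}. Then □r holds at x, so r holds at x, i.e. Rxx.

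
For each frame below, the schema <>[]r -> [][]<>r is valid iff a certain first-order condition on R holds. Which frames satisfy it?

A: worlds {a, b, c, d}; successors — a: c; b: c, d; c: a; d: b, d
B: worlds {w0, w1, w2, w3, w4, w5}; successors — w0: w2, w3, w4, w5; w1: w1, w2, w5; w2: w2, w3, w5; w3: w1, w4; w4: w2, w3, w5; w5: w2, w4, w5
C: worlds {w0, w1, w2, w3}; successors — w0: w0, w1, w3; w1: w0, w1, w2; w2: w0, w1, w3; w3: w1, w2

C

This is the axiom for a generalized confluence (Geach) condition; its first-order frame correspondent is forall x forall y forall z ((xRy & x R^2 z) -> exists w (yRw & zRw)).
A: fails — aRc, aR²a but no w with cRw and aRw.
B: fails — w0Rw2, w0R²w3 but no w with w2Rw and w3Rw.
C: condition met.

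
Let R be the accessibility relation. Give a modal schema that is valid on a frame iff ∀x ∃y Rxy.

This is seriality; the standard corresponding axiom is D: □r → ◇r.
Suppose □r→◇r is valid. At any x set V(r)=W. Then □r at x, so ◇r at x, so x has a successor.

□r → ◇r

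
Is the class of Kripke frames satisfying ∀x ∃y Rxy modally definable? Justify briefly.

The condition is seriality. A defining modal formula is □p → ◇p.
Suppose □p→◇p is valid. At any x set V(p)=W. Then □p at x, so ◇p at x, so x has a successor.

Definable; □p → ◇p defines it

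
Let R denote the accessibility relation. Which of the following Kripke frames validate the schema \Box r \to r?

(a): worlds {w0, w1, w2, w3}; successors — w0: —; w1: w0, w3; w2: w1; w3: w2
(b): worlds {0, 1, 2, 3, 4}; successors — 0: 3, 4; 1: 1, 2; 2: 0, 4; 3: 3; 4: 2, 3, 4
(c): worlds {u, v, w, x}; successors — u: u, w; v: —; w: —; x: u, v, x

none

Frame correspondent (Sahlqvist): \forall x Rxx — i.e. reflexivity.
(a): fails — world w0 does not see itself.
(b): fails — world 0 does not see itself.
(c): fails — world v does not see itself.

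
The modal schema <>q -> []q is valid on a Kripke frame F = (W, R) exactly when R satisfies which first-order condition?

Partial functionality

This is the CD axiom.
It corresponds to partial functionality: forall x forall y forall z (Rxy & Rxz -> y = z).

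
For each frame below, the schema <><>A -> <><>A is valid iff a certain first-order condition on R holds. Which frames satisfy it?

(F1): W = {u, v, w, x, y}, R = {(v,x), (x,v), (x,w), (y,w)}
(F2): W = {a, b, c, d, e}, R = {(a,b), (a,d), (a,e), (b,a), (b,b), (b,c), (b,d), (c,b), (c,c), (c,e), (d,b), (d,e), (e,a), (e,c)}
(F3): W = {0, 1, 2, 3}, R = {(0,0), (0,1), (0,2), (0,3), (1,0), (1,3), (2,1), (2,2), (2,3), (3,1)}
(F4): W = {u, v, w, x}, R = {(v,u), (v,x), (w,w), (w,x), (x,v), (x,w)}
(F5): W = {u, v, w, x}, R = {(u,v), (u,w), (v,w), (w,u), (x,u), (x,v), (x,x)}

(F1), (F2), (F3), (F4), (F5)

This is the axiom for a generalized confluence (Geach) condition; its first-order frame correspondent is forall x forall y (x R^2 y -> exists w (y = w & x R^2 w)).
(F1): holds.
(F2): holds.
(F3): holds.
(F4): holds.
(F5): holds.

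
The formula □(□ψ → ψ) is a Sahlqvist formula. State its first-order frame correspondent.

Suppose □(□ψ→ψ) is valid. Take Rxy and set V(ψ)={w : Ryw}. Then at y, □ψ holds; since □(□ψ→ψ) at x, □ψ→ψ at y, so ψ at y, i.e. Ryy.

shift-reflexivity: ∀x ∀y (Rxy → Ryy)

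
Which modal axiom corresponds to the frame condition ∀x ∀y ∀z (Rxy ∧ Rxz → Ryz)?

◇r → □◇r

The condition is the Euclidean property. The 5 schema ◇r → □◇r defines it.
Suppose ◇r→□◇r is valid. Take Rxy, Rxz and set V(r)={y}. Then ◇r at x, so □◇r at x, so ◇r at z, so some w with Rzw has r; w=y, i.e. Rzy. By symmetry of the argument, Ryz.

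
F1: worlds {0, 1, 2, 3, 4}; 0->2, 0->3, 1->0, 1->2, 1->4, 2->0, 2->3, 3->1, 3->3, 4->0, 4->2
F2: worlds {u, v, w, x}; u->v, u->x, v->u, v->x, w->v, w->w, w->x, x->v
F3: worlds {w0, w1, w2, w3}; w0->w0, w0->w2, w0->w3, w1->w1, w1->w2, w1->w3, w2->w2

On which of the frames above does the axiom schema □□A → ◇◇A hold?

F1, F2

The schema corresponds to a generalized confluence (Geach) condition: ∀x ∃w (xR²w ∧ xR²w).
F1: satisfies the condition.
F2: satisfies the condition.
F3: fails — at w3 but no w with w3R²w and w3R²w.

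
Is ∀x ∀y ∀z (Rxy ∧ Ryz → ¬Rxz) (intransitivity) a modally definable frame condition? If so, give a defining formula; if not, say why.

Modal frame validity is preserved under surjective bounded morphisms.
The 7-cycle (worlds a,b,c,d,e,f,g with a→b→c→d→e→f→g→a) is intransitive. Mapping every world to a single reflexive point • is a surjective bounded morphism; the reflexive point is not intransitive (R••∧R•• but R••).
Hence intransitivity is not modally definable.

Not modally definable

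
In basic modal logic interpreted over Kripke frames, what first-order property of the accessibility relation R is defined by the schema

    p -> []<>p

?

symmetry: forall x forall y (Rxy -> Ryx)

This is the B axiom.
Its frame correspondent is symmetry — forall x forall y (Rxy -> Ryx).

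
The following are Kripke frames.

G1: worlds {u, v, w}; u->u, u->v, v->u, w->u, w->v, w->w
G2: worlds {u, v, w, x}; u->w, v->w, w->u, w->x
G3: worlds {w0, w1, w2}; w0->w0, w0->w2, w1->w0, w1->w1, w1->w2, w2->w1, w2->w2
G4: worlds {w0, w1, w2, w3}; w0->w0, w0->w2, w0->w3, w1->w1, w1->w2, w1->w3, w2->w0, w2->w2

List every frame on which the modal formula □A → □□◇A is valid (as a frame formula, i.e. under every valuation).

Frame correspondent (Sahlqvist): ∀x ∀z (xR²z → ∃w (xRw ∧ zRw)) — i.e. a generalized confluence (Geach) condition.
G1: ✓.
G2: fails — uR²x but no t with uRt and xRt.
G3: ✓.
G4: fails — w0R²w3 but no w with w0Rw and w3Rw.
Valid on: G1, G3.

G1, G3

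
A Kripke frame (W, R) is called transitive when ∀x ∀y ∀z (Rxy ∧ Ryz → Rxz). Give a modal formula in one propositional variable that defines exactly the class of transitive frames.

A defining formula is □q → □□q (the 4 axiom).
Suppose □q→□□q is valid. Take Rxy, Ryz and set V(q)={w : Rxw}. Then □q at x, so □□q at x, so □q at y, so q at z, i.e. Rxz.

□q → □□q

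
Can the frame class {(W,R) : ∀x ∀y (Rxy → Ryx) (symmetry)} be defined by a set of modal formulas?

Yes — defined by r → □◇r

Yes: it is symmetry, defined by the B schema r → □◇r.
Suppose r→□◇r is valid. Take Rxy and set V(r)={x}. Then r at x, so □◇r at x, so ◇r at y, so some z with Ryz has r; z=x, i.e. Ryx.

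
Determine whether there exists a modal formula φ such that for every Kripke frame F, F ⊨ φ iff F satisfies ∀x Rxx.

Yes — defined by □r → r

The condition is reflexivity. A defining modal formula is □r → r.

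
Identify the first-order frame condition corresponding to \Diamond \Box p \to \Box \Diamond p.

convergence

This is the .2 axiom.
It corresponds to convergence: \forall x \forall y \forall z (Rxy \wedge Rxz \to \exists w (Ryw \wedge Rzw)).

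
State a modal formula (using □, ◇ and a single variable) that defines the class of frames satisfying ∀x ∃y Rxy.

□r → ◇r

This is seriality; the standard corresponding axiom is D: □r → ◇r.
Suppose □r→◇r is valid. At any x set V(r)=W. Then □r at x, so ◇r at x, so x has a successor.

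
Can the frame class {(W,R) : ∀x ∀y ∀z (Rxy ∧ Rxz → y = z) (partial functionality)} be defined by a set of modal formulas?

Definable; ◇q → □q defines it

This is a Sahlqvist condition; the CD axiom ◇q → □q defines it.
Suppose ◇q→□q is valid. Take Rxy, Rxz and set V(q)={y}. Then ◇q at x, so □q at x, so q at z, i.e. z=y.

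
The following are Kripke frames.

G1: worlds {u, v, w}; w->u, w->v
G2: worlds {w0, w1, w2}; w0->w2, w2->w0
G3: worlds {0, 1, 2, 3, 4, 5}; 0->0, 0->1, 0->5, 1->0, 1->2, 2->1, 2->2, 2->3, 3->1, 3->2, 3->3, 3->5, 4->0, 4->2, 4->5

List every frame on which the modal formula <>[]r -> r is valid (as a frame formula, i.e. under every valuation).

G2

Frame correspondent (Sahlqvist): forall x forall y (Rxy -> Ryx) — i.e. symmetry.
G1: fails — Rwu but not Ruw.
G2: ✓.
G3: fails — R31 but not R13.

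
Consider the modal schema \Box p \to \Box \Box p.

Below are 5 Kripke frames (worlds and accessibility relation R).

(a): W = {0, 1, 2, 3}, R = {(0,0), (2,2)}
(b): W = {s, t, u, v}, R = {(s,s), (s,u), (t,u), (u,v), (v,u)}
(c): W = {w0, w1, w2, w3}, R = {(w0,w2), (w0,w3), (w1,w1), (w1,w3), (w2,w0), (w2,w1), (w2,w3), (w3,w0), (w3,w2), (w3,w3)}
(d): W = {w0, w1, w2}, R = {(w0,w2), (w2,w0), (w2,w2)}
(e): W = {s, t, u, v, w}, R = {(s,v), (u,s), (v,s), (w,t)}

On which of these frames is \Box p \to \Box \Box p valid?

This is the axiom for transitivity; its first-order frame correspondent is \forall x \forall y \forall z (Rxy \wedge Ryz \to Rxz).
(a): holds.
(b): fails — Ruv and Rvu but not Ruu.
(c): fails — Rw3w2 and Rw2w1 but not Rw3w1.
(d): fails — Rw0w2 and Rw2w0 but not Rw0w0.
(e): fails — Rus and Rsv but not Ruv.

(a)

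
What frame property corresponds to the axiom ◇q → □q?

partial functionality: ∀x ∀y ∀z (Rxy ∧ Rxz → y = z)

Suppose ◇q→□q is valid. Take Rxy, Rxz and set V(q)={y}. Then ◇q at x, so □q at x, so q at z, i.e. z=y.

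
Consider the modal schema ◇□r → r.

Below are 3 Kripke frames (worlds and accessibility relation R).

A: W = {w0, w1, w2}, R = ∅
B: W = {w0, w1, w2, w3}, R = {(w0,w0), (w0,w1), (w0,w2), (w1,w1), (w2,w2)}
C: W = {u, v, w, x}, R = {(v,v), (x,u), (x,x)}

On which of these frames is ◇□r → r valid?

The schema corresponds to a generalized confluence (Geach) condition: ∀x ∀y (xRy → ∃w (yRw ∧ x = w)).
A: holds.
B: fails — w0Rw1 but no w with w1Rw and w0=w.
C: fails — xRu but no t with uRt and x=t.

A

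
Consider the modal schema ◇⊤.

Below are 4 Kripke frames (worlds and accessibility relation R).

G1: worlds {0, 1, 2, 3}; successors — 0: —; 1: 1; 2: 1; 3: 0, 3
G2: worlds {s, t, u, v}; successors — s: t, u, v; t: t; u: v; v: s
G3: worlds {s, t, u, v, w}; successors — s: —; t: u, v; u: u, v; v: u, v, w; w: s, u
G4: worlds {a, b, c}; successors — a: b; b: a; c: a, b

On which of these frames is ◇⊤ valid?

This is the axiom for seriality; its first-order frame correspondent is ∀x ∃y Rxy.
G1: fails — world 0 has no successor.
G2: condition met.
G3: fails — world s has no successor.
G4: condition met.
Valid on: G2, G4.

G2, G4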